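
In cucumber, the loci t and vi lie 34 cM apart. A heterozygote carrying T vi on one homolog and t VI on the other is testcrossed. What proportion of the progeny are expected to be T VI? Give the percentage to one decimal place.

A map distance of 34 cM corresponds to a recombination frequency of 0.340.
The F1 is T vi / t VI, so T VI is a recombinant gamete class with expected frequency r/2 = 0.340/2 = 0.1700.
That is 0.1700 = 17.0% of the progeny.

17.0%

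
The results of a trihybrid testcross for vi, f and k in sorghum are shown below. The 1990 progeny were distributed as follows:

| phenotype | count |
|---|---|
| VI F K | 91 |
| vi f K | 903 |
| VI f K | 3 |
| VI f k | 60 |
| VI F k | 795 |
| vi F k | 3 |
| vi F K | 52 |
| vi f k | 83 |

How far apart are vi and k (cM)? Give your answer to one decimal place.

The two most frequent reciprocal classes, vi f K and VI F k, are the parental types, so the F1 was vi f K / VI F k.
The two rarest classes, VI f K and vi F k, are the double crossovers. Comparing them with the parentals, only the vi allele has switched, so vi is the middle locus and the order is k – vi – f.
Crossovers in the k–vi interval produce the single-crossover classes vi f k and VI F K (83 + 91 = 174) plus the double crossovers (6).
RF(k–vi) = (174 + 6) / 1990 = 180/1990 = 0.0905 → 9.0 cM.

9.0 cM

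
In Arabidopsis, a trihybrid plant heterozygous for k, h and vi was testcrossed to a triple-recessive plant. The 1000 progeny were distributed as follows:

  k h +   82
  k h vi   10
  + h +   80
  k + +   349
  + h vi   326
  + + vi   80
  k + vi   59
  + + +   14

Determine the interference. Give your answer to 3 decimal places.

0.208

The two most frequent reciprocal classes, k + + and + h vi, are the parental types, so the F1 was k + + / + h vi.
The two rarest classes, + + + and k h vi, are the double crossovers. Comparing them with the parentals, only the k allele has switched, so k is the middle locus and the order is h – k – vi.
h–k: (162 + 24)/1000 = 0.1860; k–vi: (139 + 24)/1000 = 0.1630.
Expected DCO frequency = 0.1860 × 0.1630 ≈ 0.03032; observed = 24/1000 ≈ 0.02400.
Coefficient of coincidence = 0.02400/0.03032 ≈ 0.792; interference = 1 − 0.792 = 0.208.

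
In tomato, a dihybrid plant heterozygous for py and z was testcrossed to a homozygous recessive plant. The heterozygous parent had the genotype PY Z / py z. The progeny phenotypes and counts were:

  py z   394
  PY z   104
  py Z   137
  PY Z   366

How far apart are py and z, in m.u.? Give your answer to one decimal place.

The recombinant classes are PY z and py Z: 104 + 137 = 241.
Recombination frequency = 241/1001 = 0.2408 ≈ 24.1%, i.e. 24.1 m.u.

24.1 m.u.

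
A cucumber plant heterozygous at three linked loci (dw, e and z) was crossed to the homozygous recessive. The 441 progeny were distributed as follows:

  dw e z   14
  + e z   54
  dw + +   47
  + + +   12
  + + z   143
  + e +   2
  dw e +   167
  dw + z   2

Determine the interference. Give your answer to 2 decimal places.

The two most frequent reciprocal classes, + + z and dw e +, are the parental types, so the F1 was + + z / dw e +.
The two rarest classes, dw + z and + e +, are the double crossovers. Comparing them with the parentals, only the dw allele has switched, so dw is the middle locus and the order is e – dw – z.
e–dw: (101 + 4)/441 = 0.2381; dw–z: (26 + 4)/441 = 0.0680.
Expected DCO frequency = 0.2381 × 0.0680 ≈ 0.01619; observed = 4/441 ≈ 0.00907.
Coefficient of coincidence = 0.00907/0.01619 ≈ 0.56; interference = 1 − 0.56 = 0.44.

0.44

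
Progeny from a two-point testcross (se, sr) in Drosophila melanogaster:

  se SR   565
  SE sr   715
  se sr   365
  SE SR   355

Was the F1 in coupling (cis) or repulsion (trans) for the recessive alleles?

trans

The two most frequent classes are SE sr (715) and se SR (565); these are the parental (non-recombinant) types.
So the F1 carried SE sr on one chromosome and se SR on the other — the recessive alleles are on opposite chromosomes (trans / repulsion).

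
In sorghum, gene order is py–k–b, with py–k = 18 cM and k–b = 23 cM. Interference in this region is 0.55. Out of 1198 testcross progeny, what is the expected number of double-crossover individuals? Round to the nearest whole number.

Map distances give recombination frequencies of 0.180 and 0.230 for the two intervals.
With interference 0.55 (so coincidence = 0.45), expected double-crossover frequency = 0.180 × 0.230 × 0.45 = 0.01863.
Expected number = 0.01863 × 1198 = 22.32 ≈ 22.

22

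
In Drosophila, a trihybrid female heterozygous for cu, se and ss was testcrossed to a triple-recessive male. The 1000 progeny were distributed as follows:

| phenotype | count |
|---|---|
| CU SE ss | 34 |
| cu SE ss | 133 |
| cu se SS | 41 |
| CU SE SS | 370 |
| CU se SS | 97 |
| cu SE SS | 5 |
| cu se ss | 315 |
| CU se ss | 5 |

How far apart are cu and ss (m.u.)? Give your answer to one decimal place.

The two most frequent reciprocal classes, CU SE SS and cu se ss, are the parental types, so the F1 was CU SE SS / cu se ss.
The two rarest classes, cu SE SS and CU se ss, are the double crossovers. Comparing them with the parentals, only the cu allele has switched, so cu is the middle locus and the order is ss – cu – se.
Crossovers in the ss–cu interval produce the single-crossover classes CU SE ss and cu se SS (34 + 41 = 75) plus the double crossovers (10).
RF(ss–cu) = (75 + 10) / 1000 = 85/1000 = 0.0850 → 8.5 m.u.

8.5 m.u.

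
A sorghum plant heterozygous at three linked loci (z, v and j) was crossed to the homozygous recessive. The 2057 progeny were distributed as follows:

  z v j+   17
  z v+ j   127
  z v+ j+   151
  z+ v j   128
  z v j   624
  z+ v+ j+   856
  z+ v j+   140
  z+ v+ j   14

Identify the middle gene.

The two most frequent reciprocal classes, z+ v+ j+ and z v j, are the parental types, so the F1 was z+ v+ j+ / z v j.
The two rarest classes, z+ v+ j and z v j+, are the double crossovers. Comparing them with the parentals, only the j allele has switched, so j is the middle locus and the order is z – j – v.

j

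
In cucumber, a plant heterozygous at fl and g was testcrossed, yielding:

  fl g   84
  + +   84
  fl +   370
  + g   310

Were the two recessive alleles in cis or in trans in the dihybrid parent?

trans

The two most frequent classes are + g (310) and fl + (370); these are the parental (non-recombinant) types.
So the F1 carried + g on one chromosome and fl + on the other — the recessive alleles are on opposite chromosomes (trans / repulsion).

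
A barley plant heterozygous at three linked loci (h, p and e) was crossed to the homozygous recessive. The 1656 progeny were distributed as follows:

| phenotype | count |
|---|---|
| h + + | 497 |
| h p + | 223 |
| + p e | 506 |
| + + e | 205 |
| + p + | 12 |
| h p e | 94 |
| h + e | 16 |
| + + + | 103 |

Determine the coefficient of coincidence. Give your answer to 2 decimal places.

The two most frequent reciprocal classes, + p e and h + +, are the parental types, so the F1 was + p e / h + +.
The two rarest classes, + p + and h + e, are the double crossovers. Comparing them with the parentals, only the e allele has switched, so e is the middle locus and the order is p – e – h.
p–e: (428 + 28)/1656 = 0.2754; e–h: (197 + 28)/1656 = 0.1359.
Expected DCO frequency = 0.2754 × 0.1359 ≈ 0.03743; observed = 28/1656 ≈ 0.01691.
Coefficient of coincidence = 0.01691/0.03743 ≈ 0.45.

0.45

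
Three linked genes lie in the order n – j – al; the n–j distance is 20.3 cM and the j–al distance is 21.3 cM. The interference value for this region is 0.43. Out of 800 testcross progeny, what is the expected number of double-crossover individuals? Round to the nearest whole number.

Map distances give recombination frequencies of 0.203 and 0.213 for the two intervals.
With interference 0.43 (so coincidence = 0.57), expected double-crossover frequency = 0.203 × 0.213 × 0.57 = 0.02465.
Expected number = 0.02465 × 800 = 19.72 ≈ 20.

20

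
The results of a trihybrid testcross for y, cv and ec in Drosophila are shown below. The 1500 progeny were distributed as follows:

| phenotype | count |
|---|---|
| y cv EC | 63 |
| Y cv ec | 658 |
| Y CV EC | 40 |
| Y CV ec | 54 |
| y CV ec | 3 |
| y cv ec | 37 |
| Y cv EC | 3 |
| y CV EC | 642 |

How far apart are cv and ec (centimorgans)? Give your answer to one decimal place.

The two most frequent reciprocal classes, y CV EC and Y cv ec, are the parental types, so the F1 was y CV EC / Y cv ec.
The two rarest classes, y CV ec and Y cv EC, are the double crossovers. Comparing them with the parentals, only the ec allele has switched, so ec is the middle locus and the order is y – ec – cv.
Crossovers in the ec–cv interval produce the single-crossover classes y cv EC and Y CV ec (63 + 54 = 117) plus the double crossovers (6).
RF(ec–cv) = (117 + 6) / 1500 = 123/1500 = 0.0820 → 8.2 centimorgans.

8.2 centimorgans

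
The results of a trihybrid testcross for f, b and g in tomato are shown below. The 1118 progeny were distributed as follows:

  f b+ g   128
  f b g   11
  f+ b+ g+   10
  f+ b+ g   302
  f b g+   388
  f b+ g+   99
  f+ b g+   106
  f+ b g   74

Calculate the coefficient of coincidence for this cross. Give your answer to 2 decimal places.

0.47

The two most frequent reciprocal classes, f+ b+ g and f b g+, are the parental types, so the F1 was f+ b+ g / f b g+.
The two rarest classes, f+ b+ g+ and f b g, are the double crossovers. Comparing them with the parentals, only the g allele has switched, so g is the middle locus and the order is b – g – f.
b–g: (173 + 21)/1118 = 0.1735; g–f: (234 + 21)/1118 = 0.2281.
Expected DCO frequency = 0.1735 × 0.2281 ≈ 0.03958; observed = 21/1118 ≈ 0.01878.
Coefficient of coincidence = 0.01878/0.03958 ≈ 0.47.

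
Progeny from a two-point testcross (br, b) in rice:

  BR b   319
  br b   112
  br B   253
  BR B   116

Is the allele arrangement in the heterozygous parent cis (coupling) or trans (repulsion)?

The two most frequent classes are BR b (319) and br B (253); these are the parental (non-recombinant) types.
So the F1 carried BR b on one chromosome and br B on the other — the recessive alleles are on opposite chromosomes (trans / repulsion).

trans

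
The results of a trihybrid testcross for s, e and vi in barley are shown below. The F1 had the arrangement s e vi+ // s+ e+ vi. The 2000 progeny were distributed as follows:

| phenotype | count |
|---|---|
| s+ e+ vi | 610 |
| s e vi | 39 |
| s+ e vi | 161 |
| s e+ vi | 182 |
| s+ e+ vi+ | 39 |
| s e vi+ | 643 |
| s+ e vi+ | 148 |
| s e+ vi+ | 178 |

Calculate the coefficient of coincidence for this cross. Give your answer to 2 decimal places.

The two rarest classes, s e vi and s+ e+ vi+, are the double crossovers. Comparing them with the parentals, only the vi allele has switched, so vi is the middle locus and the order is e – vi – s.
e–vi: (339 + 78)/2000 = 0.2085; vi–s: (330 + 78)/2000 = 0.2040.
Expected DCO frequency = 0.2085 × 0.2040 ≈ 0.04253; observed = 78/2000 ≈ 0.03900.
Coefficient of coincidence = 0.03900/0.04253 ≈ 0.92.

0.92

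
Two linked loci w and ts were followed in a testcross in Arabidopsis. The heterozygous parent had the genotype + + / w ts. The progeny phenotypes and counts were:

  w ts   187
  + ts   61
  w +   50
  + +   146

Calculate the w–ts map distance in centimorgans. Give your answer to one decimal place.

25.0 centimorgans

The recombinant classes are + ts and w +: 61 + 50 = 111.
Recombination frequency = 111/444 = 0.2500 ≈ 25.0%, i.e. 25.0 centimorgans.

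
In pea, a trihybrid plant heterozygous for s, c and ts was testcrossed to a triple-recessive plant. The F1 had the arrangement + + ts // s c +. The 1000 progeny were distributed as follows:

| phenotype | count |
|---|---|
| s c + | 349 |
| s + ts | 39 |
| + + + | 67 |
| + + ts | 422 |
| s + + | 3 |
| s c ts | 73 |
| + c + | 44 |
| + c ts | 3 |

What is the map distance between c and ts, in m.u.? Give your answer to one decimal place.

The two rarest classes, + c ts and s + +, are the double crossovers. Comparing them with the parentals, only the c allele has switched, so c is the middle locus and the order is ts – c – s.
Crossovers in the ts–c interval produce the single-crossover classes + + + and s c ts (67 + 73 = 140) plus the double crossovers (6).
RF(ts–c) = (140 + 6) / 1000 = 146/1000 = 0.1460 → 14.6 m.u.

14.6 m.u.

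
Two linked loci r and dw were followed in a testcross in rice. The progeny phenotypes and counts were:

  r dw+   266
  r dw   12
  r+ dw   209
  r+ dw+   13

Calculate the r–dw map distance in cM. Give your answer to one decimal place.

The two most frequent classes, r+ dw (209) and r dw+ (266), are the parental types, so the F1 was r+ dw / r dw+.
The recombinant classes are r+ dw+ and r dw: 13 + 12 = 25.
Recombination frequency = 25/500 = 0.0500 ≈ 5.0%, i.e. 5.0 cM.

5.0 cM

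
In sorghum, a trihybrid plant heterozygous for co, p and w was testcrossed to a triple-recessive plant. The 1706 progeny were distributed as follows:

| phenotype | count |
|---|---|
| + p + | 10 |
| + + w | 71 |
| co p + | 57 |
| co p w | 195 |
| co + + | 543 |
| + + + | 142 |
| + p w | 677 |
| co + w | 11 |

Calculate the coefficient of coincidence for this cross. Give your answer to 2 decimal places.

0.67

The two most frequent reciprocal classes, co + + and + p w, are the parental types, so the F1 was co + + / + p w.
The two rarest classes, co + w and + p +, are the double crossovers. Comparing them with the parentals, only the w allele has switched, so w is the middle locus and the order is co – w – p.
co–w: (337 + 21)/1706 = 0.2098; w–p: (128 + 21)/1706 = 0.0873.
Expected DCO frequency = 0.2098 × 0.0873 ≈ 0.01832; observed = 21/1706 ≈ 0.01231.
Coefficient of coincidence = 0.01231/0.01832 ≈ 0.67.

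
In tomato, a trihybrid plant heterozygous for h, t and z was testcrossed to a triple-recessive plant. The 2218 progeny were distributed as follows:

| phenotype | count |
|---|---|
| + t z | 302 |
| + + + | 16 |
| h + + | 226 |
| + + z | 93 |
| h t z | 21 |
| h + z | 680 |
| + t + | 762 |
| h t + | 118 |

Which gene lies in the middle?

t

The two most frequent reciprocal classes, + t + and h + z, are the parental types, so the F1 was + t + / h + z.
The two rarest classes, + + + and h t z, are the double crossovers. Comparing them with the parentals, only the t allele has switched, so t is the middle locus and the order is z – t – h.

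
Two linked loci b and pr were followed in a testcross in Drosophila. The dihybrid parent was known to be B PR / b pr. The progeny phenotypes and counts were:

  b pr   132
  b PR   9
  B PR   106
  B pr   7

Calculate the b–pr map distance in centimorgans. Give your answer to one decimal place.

The recombinant classes are B pr and b PR: 7 + 9 = 16.
Recombination frequency = 16/254 = 0.0630 ≈ 6.3%, i.e. 6.3 centimorgans.

6.3 centimorgans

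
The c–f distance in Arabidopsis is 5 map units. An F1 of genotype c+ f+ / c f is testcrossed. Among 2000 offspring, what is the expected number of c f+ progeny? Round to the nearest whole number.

A map distance of 5 map units corresponds to a recombination frequency of 0.050.
The F1 is c+ f+ / c f, so c f+ is a recombinant gamete class with expected frequency r/2 = 0.050/2 = 0.0250.
Expected number = 0.0250 × 2000 = 50.00 ≈ 50.

50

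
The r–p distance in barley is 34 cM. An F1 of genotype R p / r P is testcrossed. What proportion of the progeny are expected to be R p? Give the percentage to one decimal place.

A map distance of 34 cM corresponds to a recombination frequency of 0.340.
The F1 is R p / r P, so R p is a parental gamete class with expected frequency (1 − r)/2 = 0.660/2 = 0.3300.
That is 0.3300 = 33.0% of the progeny.

33.0%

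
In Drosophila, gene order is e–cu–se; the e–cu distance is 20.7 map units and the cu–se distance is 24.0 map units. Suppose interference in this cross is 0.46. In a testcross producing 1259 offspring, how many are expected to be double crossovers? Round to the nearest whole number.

34

Map distances give recombination frequencies of 0.207 and 0.240 for the two intervals.
With interference 0.46 (so coincidence = 0.54), expected double-crossover frequency = 0.207 × 0.240 × 0.54 = 0.02683.
Expected number = 0.02683 × 1259 = 33.78 ≈ 34.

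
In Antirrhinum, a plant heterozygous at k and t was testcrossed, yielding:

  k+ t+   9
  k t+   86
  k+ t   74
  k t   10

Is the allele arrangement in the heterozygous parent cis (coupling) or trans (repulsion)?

trans

The two most frequent classes are k+ t (74) and k t+ (86); these are the parental (non-recombinant) types.
So the F1 carried k+ t on one chromosome and k t+ on the other — the recessive alleles are on opposite chromosomes (trans / repulsion).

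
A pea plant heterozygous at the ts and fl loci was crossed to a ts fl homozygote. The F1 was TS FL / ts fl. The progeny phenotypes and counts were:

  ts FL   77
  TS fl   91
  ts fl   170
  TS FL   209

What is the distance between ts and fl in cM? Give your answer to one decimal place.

The recombinant classes are TS fl and ts FL: 91 + 77 = 168.
Recombination frequency = 168/547 = 0.3071 ≈ 30.7%, i.e. 30.7 cM.

30.7 cM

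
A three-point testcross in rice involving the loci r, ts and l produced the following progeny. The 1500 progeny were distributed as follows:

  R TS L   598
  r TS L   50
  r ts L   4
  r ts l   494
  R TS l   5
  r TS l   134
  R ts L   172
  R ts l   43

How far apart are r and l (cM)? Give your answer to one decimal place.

6.8 cM

The two most frequent reciprocal classes, R TS L and r ts l, are the parental types, so the F1 was R TS L / r ts l.
The two rarest classes, R TS l and r ts L, are the double crossovers. Comparing them with the parentals, only the l allele has switched, so l is the middle locus and the order is r – l – ts.
Crossovers in the r–l interval produce the single-crossover classes r TS L and R ts l (50 + 43 = 93) plus the double crossovers (9).
RF(r–l) = (93 + 9) / 1500 = 102/1500 = 0.0680 → 6.8 cM.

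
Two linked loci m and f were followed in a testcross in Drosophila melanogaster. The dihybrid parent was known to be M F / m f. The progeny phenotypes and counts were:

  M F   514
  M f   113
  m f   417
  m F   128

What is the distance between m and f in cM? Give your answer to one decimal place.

The recombinant classes are M f and m F: 113 + 128 = 241.
Recombination frequency = 241/1172 = 0.2056 ≈ 20.6%, i.e. 20.6 cM.

20.6 cM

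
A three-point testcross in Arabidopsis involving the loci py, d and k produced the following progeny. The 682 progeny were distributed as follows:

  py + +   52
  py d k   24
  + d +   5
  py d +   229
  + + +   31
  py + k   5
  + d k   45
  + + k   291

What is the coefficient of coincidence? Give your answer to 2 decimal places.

0.98

The two most frequent reciprocal classes, + + k and py d +, are the parental types, so the F1 was + + k / py d +.
The two rarest classes, py + k and + d +, are the double crossovers. Comparing them with the parentals, only the py allele has switched, so py is the middle locus and the order is d – py – k.
d–py: (97 + 10)/682 = 0.1569; py–k: (55 + 10)/682 = 0.0953.
Expected DCO frequency = 0.1569 × 0.0953 ≈ 0.01495; observed = 10/682 ≈ 0.01466.
Coefficient of coincidence = 0.01466/0.01495 ≈ 0.98.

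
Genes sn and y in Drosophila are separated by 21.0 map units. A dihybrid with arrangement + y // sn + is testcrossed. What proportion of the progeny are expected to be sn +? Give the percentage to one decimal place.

A map distance of 21.0 map units corresponds to a recombination frequency of 0.210.
The F1 is + y / sn +, so sn + is a parental gamete class with expected frequency (1 − r)/2 = 0.790/2 = 0.3950.
That is 0.3950 = 39.5% of the progeny.

39.5%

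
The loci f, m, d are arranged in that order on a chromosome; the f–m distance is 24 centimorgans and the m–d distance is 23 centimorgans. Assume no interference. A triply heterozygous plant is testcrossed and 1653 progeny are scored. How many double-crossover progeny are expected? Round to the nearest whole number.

Map distances give recombination frequencies of 0.240 and 0.230 for the two intervals.
With no interference, expected double-crossover frequency = 0.240 × 0.230 = 0.05520.
Expected number = 0.05520 × 1653 = 91.25 ≈ 91.

91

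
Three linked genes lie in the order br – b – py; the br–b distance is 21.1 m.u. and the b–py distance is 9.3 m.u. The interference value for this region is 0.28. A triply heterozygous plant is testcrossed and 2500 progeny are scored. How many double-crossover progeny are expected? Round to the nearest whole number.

35

Map distances give recombination frequencies of 0.211 and 0.093 for the two intervals.
With interference 0.28 (so coincidence = 0.72), expected double-crossover frequency = 0.211 × 0.093 × 0.72 = 0.01413.
Expected number = 0.01413 × 2500 = 35.32 ≈ 35.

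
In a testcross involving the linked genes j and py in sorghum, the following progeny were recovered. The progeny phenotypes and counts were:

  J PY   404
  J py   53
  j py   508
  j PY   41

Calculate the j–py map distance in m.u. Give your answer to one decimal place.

9.3 m.u.

The two most frequent classes, J PY (404) and j py (508), are the parental types, so the F1 was J PY / j py.
The recombinant classes are J py and j PY: 53 + 41 = 94.
Recombination frequency = 94/1006 = 0.0934 ≈ 9.3%, i.e. 9.3 m.u.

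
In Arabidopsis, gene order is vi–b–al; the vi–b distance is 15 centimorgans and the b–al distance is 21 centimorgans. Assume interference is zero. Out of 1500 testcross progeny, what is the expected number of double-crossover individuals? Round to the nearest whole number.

Map distances give recombination frequencies of 0.150 and 0.210 for the two intervals.
With no interference, expected double-crossover frequency = 0.150 × 0.210 = 0.03150.
Expected number = 0.03150 × 1500 = 47.25 ≈ 47.

47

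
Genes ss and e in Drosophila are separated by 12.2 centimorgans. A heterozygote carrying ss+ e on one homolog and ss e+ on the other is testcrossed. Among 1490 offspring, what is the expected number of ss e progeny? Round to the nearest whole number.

A map distance of 12.2 centimorgans corresponds to a recombination frequency of 0.122.
The F1 is ss+ e / ss e+, so ss e is a recombinant gamete class with expected frequency r/2 = 0.122/2 = 0.0610.
Expected number = 0.0610 × 1490 = 90.89 ≈ 91.

91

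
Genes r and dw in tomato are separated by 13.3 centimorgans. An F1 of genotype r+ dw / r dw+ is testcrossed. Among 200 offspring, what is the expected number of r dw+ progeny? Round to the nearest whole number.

A map distance of 13.3 centimorgans corresponds to a recombination frequency of 0.133.
The F1 is r+ dw / r dw+, so r dw+ is a parental gamete class with expected frequency (1 − r)/2 = 0.867/2 = 0.4335.
Expected number = 0.4335 × 200 = 86.70 ≈ 87.

87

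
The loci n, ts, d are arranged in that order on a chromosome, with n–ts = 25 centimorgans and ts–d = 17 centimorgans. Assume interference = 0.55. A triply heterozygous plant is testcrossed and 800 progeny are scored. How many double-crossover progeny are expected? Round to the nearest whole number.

Map distances give recombination frequencies of 0.250 and 0.170 for the two intervals.
With interference 0.55 (so coincidence = 0.45), expected double-crossover frequency = 0.250 × 0.170 × 0.45 = 0.01912.
Expected number = 0.01912 × 800 = 15.30 ≈ 15.

15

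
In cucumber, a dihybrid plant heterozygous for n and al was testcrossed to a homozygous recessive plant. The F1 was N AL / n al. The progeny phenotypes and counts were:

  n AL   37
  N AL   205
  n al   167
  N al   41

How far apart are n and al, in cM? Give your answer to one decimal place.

17.3 cM

The recombinant classes are N al and n AL: 41 + 37 = 78.
Recombination frequency = 78/450 = 0.1733 ≈ 17.3%, i.e. 17.3 cM.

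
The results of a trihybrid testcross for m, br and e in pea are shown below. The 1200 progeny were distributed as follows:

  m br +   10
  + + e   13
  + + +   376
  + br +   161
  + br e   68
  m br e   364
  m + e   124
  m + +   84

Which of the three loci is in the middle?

The two most frequent reciprocal classes, m br e and + + +, are the parental types, so the F1 was m br e / + + +.
The two rarest classes, m br + and + + e, are the double crossovers. Comparing them with the parentals, only the e allele has switched, so e is the middle locus and the order is m – e – br.

e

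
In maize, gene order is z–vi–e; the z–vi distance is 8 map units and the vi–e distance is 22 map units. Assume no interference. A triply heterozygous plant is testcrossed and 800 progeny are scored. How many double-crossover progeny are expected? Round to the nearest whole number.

14

Map distances give recombination frequencies of 0.080 and 0.220 for the two intervals.
With no interference, expected double-crossover frequency = 0.080 × 0.220 = 0.01760.
Expected number = 0.01760 × 800 = 14.08 ≈ 14.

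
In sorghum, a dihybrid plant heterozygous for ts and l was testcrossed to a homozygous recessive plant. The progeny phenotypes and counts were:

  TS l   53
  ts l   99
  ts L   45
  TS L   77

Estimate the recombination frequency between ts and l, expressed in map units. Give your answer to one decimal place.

35.8 map units

The two most frequent classes, TS L (77) and ts l (99), are the parental types, so the F1 was TS L / ts l.
The recombinant classes are TS l and ts L: 53 + 45 = 98.
Recombination frequency = 98/274 = 0.3577 ≈ 35.8%, i.e. 35.8 map units.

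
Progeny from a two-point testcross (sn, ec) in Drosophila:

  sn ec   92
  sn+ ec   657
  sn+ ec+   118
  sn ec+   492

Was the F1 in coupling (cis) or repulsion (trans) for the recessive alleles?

trans

The two most frequent classes are sn+ ec (657) and sn ec+ (492); these are the parental (non-recombinant) types.
So the F1 carried sn+ ec on one chromosome and sn ec+ on the other — the recessive alleles are on opposite chromosomes (trans / repulsion).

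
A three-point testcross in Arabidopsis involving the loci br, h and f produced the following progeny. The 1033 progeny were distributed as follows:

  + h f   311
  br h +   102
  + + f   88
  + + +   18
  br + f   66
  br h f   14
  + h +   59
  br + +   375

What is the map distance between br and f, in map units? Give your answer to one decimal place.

The two most frequent reciprocal classes, br + + and + h f, are the parental types, so the F1 was br + + / + h f.
The two rarest classes, + + + and br h f, are the double crossovers. Comparing them with the parentals, only the br allele has switched, so br is the middle locus and the order is f – br – h.
Crossovers in the f–br interval produce the single-crossover classes br + f and + h + (66 + 59 = 125) plus the double crossovers (32).
RF(f–br) = (125 + 32) / 1033 = 157/1033 = 0.1520 → 15.2 map units.

15.2 map units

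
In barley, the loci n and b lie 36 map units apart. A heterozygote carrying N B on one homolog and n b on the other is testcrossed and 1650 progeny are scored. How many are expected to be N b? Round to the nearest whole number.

297

A map distance of 36 map units corresponds to a recombination frequency of 0.360.
The F1 is N B / n b, so N b is a recombinant gamete class with expected frequency r/2 = 0.360/2 = 0.1800.
Expected number = 0.1800 × 1650 = 297.00 ≈ 297.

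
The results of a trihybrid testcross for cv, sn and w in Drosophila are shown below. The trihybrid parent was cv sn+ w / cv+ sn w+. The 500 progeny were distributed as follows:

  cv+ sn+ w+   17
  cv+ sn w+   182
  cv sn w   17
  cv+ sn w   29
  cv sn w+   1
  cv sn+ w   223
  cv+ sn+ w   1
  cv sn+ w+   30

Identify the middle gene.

cv

The two rarest classes, cv+ sn+ w and cv sn w+, are the double crossovers. Comparing them with the parentals, only the cv allele has switched, so cv is the middle locus and the order is w – cv – sn.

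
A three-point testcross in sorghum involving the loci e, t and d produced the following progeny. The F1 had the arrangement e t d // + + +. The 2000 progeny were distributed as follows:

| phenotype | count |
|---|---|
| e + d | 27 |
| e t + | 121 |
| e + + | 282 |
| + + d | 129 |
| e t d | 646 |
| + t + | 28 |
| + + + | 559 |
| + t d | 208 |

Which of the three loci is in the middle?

The two rarest classes, e + d and + t +, are the double crossovers. Comparing them with the parentals, only the t allele has switched, so t is the middle locus and the order is d – t – e.

t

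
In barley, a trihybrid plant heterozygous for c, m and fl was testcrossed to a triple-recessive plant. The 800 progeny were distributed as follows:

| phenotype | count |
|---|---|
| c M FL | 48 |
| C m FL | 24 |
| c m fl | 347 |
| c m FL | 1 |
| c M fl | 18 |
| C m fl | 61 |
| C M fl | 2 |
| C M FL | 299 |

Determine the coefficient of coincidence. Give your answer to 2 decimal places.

The two most frequent reciprocal classes, C M FL and c m fl, are the parental types, so the F1 was C M FL / c m fl.
The two rarest classes, C M fl and c m FL, are the double crossovers. Comparing them with the parentals, only the fl allele has switched, so fl is the middle locus and the order is c – fl – m.
c–fl: (109 + 3)/800 = 0.1400; fl–m: (42 + 3)/800 = 0.0563.
Expected DCO frequency = 0.1400 × 0.0563 ≈ 0.00788; observed = 3/800 ≈ 0.00375.
Coefficient of coincidence = 0.00375/0.00788 ≈ 0.48.

0.48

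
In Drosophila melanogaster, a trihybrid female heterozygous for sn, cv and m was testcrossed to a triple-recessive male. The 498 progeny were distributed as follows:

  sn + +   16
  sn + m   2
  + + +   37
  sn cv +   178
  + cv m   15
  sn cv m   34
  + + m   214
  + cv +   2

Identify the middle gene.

sn

The two most frequent reciprocal classes, sn cv + and + + m, are the parental types, so the F1 was sn cv + / + + m.
The two rarest classes, + cv + and sn + m, are the double crossovers. Comparing them with the parentals, only the sn allele has switched, so sn is the middle locus and the order is m – sn – cv.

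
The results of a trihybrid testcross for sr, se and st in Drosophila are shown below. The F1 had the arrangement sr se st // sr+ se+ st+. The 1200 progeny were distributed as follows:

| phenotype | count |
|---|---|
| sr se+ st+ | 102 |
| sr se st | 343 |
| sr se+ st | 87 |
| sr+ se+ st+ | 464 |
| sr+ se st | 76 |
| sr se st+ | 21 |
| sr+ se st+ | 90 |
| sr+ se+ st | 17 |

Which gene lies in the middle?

st

The two rarest classes, sr se st+ and sr+ se+ st, are the double crossovers. Comparing them with the parentals, only the st allele has switched, so st is the middle locus and the order is sr – st – se.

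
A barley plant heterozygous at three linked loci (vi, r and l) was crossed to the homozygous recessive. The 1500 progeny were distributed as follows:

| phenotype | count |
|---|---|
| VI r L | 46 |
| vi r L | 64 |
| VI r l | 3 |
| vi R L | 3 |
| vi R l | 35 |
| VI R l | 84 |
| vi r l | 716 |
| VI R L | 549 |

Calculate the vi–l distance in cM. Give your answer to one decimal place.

The two most frequent reciprocal classes, vi r l and VI R L, are the parental types, so the F1 was vi r l / VI R L.
The two rarest classes, VI r l and vi R L, are the double crossovers. Comparing them with the parentals, only the vi allele has switched, so vi is the middle locus and the order is l – vi – r.
Crossovers in the l–vi interval produce the single-crossover classes vi r L and VI R l (64 + 84 = 148) plus the double crossovers (6).
RF(l–vi) = (148 + 6) / 1500 = 154/1500 = 0.1027 → 10.3 cM.

10.3 cM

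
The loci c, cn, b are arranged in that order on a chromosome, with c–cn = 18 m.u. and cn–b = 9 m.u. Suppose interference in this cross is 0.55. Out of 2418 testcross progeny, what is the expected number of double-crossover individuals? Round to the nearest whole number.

18

Map distances give recombination frequencies of 0.180 and 0.090 for the two intervals.
With interference 0.55 (so coincidence = 0.45), expected double-crossover frequency = 0.180 × 0.090 × 0.45 = 0.00729.
Expected number = 0.00729 × 2418 = 17.63 ≈ 18.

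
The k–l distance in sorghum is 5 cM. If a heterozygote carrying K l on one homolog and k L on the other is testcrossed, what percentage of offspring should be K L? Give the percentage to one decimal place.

2.5%

A map distance of 5 cM corresponds to a recombination frequency of 0.050.
The F1 is K l / k L, so K L is a recombinant gamete class with expected frequency r/2 = 0.050/2 = 0.0250.
That is 0.0250 = 2.5% of the progeny.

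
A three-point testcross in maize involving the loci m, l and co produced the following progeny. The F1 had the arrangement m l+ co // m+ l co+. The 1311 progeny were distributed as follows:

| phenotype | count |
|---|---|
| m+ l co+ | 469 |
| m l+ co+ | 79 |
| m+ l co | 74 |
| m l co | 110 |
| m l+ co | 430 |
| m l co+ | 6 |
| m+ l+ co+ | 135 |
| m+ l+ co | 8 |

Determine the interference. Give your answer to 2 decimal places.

0.58

The two rarest classes, m+ l+ co and m l co+, are the double crossovers. Comparing them with the parentals, only the m allele has switched, so m is the middle locus and the order is co – m – l.
co–m: (153 + 14)/1311 = 0.1274; m–l: (245 + 14)/1311 = 0.1976.
Expected DCO frequency = 0.1274 × 0.1976 ≈ 0.02517; observed = 14/1311 ≈ 0.01068.
Coefficient of coincidence = 0.01068/0.02517 ≈ 0.42; interference = 1 − 0.42 = 0.58.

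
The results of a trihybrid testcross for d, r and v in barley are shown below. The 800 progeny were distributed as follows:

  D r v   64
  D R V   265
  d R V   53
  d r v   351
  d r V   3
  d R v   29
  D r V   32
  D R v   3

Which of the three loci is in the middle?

v

The two most frequent reciprocal classes, d r v and D R V, are the parental types, so the F1 was d r v / D R V.
The two rarest classes, d r V and D R v, are the double crossovers. Comparing them with the parentals, only the v allele has switched, so v is the middle locus and the order is r – v – d.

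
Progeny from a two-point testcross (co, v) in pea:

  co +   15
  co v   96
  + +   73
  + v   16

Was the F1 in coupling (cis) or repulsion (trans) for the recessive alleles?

cis

The two most frequent classes are + + (73) and co v (96); these are the parental (non-recombinant) types.
So the F1 carried + + on one chromosome and co v on the other — the recessive alleles are on the same chromosome (cis / coupling).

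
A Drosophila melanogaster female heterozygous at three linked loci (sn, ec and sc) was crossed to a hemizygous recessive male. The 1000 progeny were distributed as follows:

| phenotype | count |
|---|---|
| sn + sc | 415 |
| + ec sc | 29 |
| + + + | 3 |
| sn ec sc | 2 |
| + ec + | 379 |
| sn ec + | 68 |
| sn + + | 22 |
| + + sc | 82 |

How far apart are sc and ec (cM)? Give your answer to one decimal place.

The two most frequent reciprocal classes, sn + sc and + ec +, are the parental types, so the F1 was sn + sc / + ec +.
The two rarest classes, sn ec sc and + + +, are the double crossovers. Comparing them with the parentals, only the ec allele has switched, so ec is the middle locus and the order is sn – ec – sc.
Crossovers in the ec–sc interval produce the single-crossover classes sn + + and + ec sc (22 + 29 = 51) plus the double crossovers (5).
RF(ec–sc) = (51 + 5) / 1000 = 56/1000 = 0.0560 → 5.6 cM.

5.6 cM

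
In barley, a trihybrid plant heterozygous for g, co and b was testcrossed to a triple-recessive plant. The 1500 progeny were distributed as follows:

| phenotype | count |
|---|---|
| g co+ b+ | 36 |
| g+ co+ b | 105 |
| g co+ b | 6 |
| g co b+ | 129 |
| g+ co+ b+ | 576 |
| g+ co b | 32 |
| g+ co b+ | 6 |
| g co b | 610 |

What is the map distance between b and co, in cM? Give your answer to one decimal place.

16.4 cM

The two most frequent reciprocal classes, g co b and g+ co+ b+, are the parental types, so the F1 was g co b / g+ co+ b+.
The two rarest classes, g co+ b and g+ co b+, are the double crossovers. Comparing them with the parentals, only the co allele has switched, so co is the middle locus and the order is b – co – g.
Crossovers in the b–co interval produce the single-crossover classes g co b+ and g+ co+ b (129 + 105 = 234) plus the double crossovers (12).
RF(b–co) = (234 + 12) / 1500 = 246/1500 = 0.1640 → 16.4 cM.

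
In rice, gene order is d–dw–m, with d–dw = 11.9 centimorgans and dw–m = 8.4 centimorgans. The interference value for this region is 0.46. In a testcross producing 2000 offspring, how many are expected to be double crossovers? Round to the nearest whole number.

Map distances give recombination frequencies of 0.119 and 0.084 for the two intervals.
With interference 0.46 (so coincidence = 0.54), expected double-crossover frequency = 0.119 × 0.084 × 0.54 = 0.00540.
Expected number = 0.00540 × 2000 = 10.80 ≈ 11.

11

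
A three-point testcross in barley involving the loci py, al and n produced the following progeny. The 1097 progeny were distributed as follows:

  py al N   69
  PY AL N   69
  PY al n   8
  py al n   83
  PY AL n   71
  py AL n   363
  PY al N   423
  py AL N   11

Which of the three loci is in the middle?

n

The two most frequent reciprocal classes, PY al N and py AL n, are the parental types, so the F1 was PY al N / py AL n.
The two rarest classes, PY al n and py AL N, are the double crossovers. Comparing them with the parentals, only the n allele has switched, so n is the middle locus and the order is py – n – al.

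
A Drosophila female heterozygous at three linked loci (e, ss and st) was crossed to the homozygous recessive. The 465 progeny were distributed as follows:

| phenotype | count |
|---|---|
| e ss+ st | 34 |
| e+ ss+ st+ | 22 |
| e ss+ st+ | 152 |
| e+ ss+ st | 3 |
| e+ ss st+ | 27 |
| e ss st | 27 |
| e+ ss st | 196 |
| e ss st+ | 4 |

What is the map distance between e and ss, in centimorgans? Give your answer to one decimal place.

The two most frequent reciprocal classes, e+ ss st and e ss+ st+, are the parental types, so the F1 was e+ ss st / e ss+ st+.
The two rarest classes, e+ ss+ st and e ss st+, are the double crossovers. Comparing them with the parentals, only the ss allele has switched, so ss is the middle locus and the order is e – ss – st.
Crossovers in the e–ss interval produce the single-crossover classes e ss st and e+ ss+ st+ (27 + 22 = 49) plus the double crossovers (7).
RF(e–ss) = (49 + 7) / 465 = 56/465 = 0.1204 → 12.0 centimorgans.

12.0 centimorgans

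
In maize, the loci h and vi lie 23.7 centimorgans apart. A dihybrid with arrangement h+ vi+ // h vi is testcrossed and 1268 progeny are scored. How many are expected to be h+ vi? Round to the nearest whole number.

A map distance of 23.7 centimorgans corresponds to a recombination frequency of 0.237.
The F1 is h+ vi+ / h vi, so h+ vi is a recombinant gamete class with expected frequency r/2 = 0.237/2 = 0.1185.
Expected number = 0.1185 × 1268 = 150.26 ≈ 150.

150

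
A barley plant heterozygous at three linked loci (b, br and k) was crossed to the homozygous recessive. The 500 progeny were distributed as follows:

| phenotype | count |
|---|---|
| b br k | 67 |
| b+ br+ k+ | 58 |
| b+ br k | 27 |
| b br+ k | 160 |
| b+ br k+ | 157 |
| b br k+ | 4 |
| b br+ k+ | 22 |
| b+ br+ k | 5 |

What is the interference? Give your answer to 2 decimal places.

The two most frequent reciprocal classes, b+ br k+ and b br+ k, are the parental types, so the F1 was b+ br k+ / b br+ k.
The two rarest classes, b br k+ and b+ br+ k, are the double crossovers. Comparing them with the parentals, only the b allele has switched, so b is the middle locus and the order is br – b – k.
br–b: (125 + 9)/500 = 0.2680; b–k: (49 + 9)/500 = 0.1160.
Expected DCO frequency = 0.2680 × 0.1160 ≈ 0.03109; observed = 9/500 ≈ 0.01800.
Coefficient of coincidence = 0.01800/0.03109 ≈ 0.58; interference = 1 − 0.58 = 0.42.

0.42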